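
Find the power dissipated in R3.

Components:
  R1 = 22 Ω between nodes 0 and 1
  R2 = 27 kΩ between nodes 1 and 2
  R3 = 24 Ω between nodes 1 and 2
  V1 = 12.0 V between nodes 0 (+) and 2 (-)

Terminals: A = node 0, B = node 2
Nodal analysis, taking node 2 as the 0 V reference.
Source V1 fixes V_0 = 12 V.
KCL at each unknown node (sum of currents leaving = 0; resistances in Ω):
  Node 1: (V_1 - 12)/22 + (V_1 - 0)/27000 + (V_1 - 0)/24 = 0
Collecting terms: 0.08716 × V_1 = 0.5455  =>  V_1 = 6.258 V
I_R3 = (V_1 - V_2)/R3 = (6.258 - 0)/24 = 0.2608 A
P_R3 = I_R3² × R3 = (0.2608)² × 24 = 1.632 W

Final answer: 1.632 W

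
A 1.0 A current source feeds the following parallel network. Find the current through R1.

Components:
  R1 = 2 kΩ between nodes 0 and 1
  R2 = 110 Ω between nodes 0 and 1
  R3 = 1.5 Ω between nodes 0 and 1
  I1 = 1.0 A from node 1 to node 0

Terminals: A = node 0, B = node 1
All resistors sit directly between nodes 0 and 1, so they are in parallel and share one voltage V; the full source current 1 A splits among them.
1/R_par = 1/2000 + 1/110 + 1/1.5 = 0.6763 S  =>  R_par = 1.479 Ω
V = I × R_par = 1 × 1.479 = 1.479 V
I_R1 = V/R1 = 1.479/2000 = 0.0007394 A

Final answer: 0.0007394 A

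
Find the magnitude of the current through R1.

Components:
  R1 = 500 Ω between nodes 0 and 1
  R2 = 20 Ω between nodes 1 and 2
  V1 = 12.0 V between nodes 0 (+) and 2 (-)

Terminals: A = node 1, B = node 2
Nodal analysis, taking node 2 as the 0 V reference.
Source V1 fixes V_0 = 12 V.
KCL at each unknown node (sum of currents leaving = 0; resistances in Ω):
  Node 1: (V_1 - 12)/500 + (V_1 - 0)/20 = 0
Collecting terms: 0.052 × V_1 = 0.024  =>  V_1 = 0.4615 V
I_R1 = (V_0 - V_1)/R1 = (12 - 0.4615)/500 = 0.02308 A
|I_R1| = 0.02308 A

Final answer: |I_R1| = 0.02308 A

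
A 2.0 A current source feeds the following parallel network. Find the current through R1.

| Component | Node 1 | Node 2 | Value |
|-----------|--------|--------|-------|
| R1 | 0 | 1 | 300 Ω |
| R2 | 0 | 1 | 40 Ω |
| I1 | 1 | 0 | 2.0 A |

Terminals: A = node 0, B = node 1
All resistors sit directly between nodes 0 and 1, so they are in parallel and share one voltage V; the full source current 2 A splits among them.
1/R_par = 1/300 + 1/40 = 0.02833 S  =>  R_par = 35.29 Ω
V = I × R_par = 2 × 35.29 = 70.59 V
I_R1 = V/R1 = 70.59/300 = 0.2353 A

Final answer: 0.2353 A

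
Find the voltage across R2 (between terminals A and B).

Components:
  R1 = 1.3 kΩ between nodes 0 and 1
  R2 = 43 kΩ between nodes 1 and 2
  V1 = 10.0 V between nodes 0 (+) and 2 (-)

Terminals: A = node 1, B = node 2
R1 and R2 are in series across V1 (node 0 → node 1 → node 2), and the output A–B is taken across R2, so this is a voltage divider.
Series current: I = V1/(R1 + R2) = 10/(1300 + 43000) = 10/44300 = 0.0002257 A
V_R2 = I × R2 = V1 × R2/(R1 + R2) = 10 × 43000/44300 = 9.707 V

Final answer: 9.707 V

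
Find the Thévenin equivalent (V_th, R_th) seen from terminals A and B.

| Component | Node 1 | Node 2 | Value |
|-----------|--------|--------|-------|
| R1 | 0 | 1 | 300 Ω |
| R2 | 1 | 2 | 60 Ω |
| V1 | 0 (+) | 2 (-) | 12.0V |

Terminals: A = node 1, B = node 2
Step 1 — V_th is the open-circuit voltage V_A - V_B (nothing connected across the terminals).
Nodal analysis, taking node 2 as the 0 V reference.
Source V1 fixes V_0 = 12 V.
KCL at each unknown node (sum of currents leaving = 0; resistances in Ω):
  Node 1: (V_1 - 12)/300 + (V_1 - 0)/60 = 0
Collecting terms: 0.02 × V_1 = 0.04  =>  V_1 = 2 V
V_th = V_1 - V_2 = 2 - 0 = 2 V
Step 2 — R_th: zero the source — replace V1 by a short circuit (node 2 merges into node 0) — and find the resistance seen between A (node 1) and B (node 0).
Reduce the network between node 1 (A) and node 0 (B) by series/parallel combination:
  Rp1 = R1 ‖ R2 (parallel, both between nodes 0 and 1) = 1/(1/300 + 1/60) = 50 Ω
R_th = 50 Ω

Final answer: V_th = 2 V, R_th = 50 Ω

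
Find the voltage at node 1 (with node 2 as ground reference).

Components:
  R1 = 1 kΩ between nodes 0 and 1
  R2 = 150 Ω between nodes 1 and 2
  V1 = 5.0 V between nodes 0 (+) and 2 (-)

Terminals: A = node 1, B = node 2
Nodal analysis, taking node 2 as the 0 V reference.
Source V1 fixes V_0 = 5 V.
KCL at each unknown node (sum of currents leaving = 0; resistances in Ω):
  Node 1: (V_1 - 5)/1000 + (V_1 - 0)/150 = 0
Collecting terms: 0.007667 × V_1 = 0.005  =>  V_1 = 0.6522 V
The requested potential is V_1 = 0.6522 V.

Final answer: V_1 = 0.6522 V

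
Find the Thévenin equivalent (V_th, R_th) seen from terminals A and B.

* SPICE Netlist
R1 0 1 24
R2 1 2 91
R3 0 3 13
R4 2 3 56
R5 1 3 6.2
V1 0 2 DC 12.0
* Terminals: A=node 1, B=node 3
Step 1 — V_th is the open-circuit voltage V_A - V_B (nothing connected across the terminals).
Nodal analysis, taking node 2 as the 0 V reference.
Source V1 fixes V_0 = 12 V.
KCL at each unknown node (sum of currents leaving = 0; resistances in Ω):
  Node 1: (V_1 - 12)/24 + (V_1 - 0)/91 + (V_1 - V_3)/6.2 = 0
  Node 3: (V_3 - 12)/13 + (V_3 - 0)/56 + (V_3 - V_1)/6.2 = 0
Collecting terms (coefficients in siemens):
  0.2139·V_1 - 0.1613·V_3 = 0.5
  0.2561·V_3 - 0.1613·V_1 = 0.9231
Determinant D = (0.2139)(0.2561) - (-0.1613)(-0.1613) = 0.02877
V_1 = [(0.5)(0.2561) - (-0.1613)(0.9231)]/D = 9.625 V
V_3 = [(0.2139)(0.9231) - (0.5)(-0.1613)]/D = 9.667 V
V_th = V_1 - V_3 = 9.625 - 9.667 = -0.04224 V
Step 2 — R_th: zero the source — replace V1 by a short circuit (node 2 merges into node 0) — and find the resistance seen between A (node 1) and B (node 3).
Reduce the network between node 1 (A) and node 3 (B) by series/parallel combination:
  Rp1 = R1 ‖ R2 (parallel, both between nodes 0 and 1) = 1/(1/24 + 1/91) = 18.99 Ω
  Rp2 = R3 ‖ R4 (parallel, both between nodes 0 and 3) = 1/(1/13 + 1/56) = 10.55 Ω
  Rs1 = Rp1 + Rp2 (series, joined only at node 0) = 18.99 + 10.55 = 29.54 Ω
  Rp3 = R5 ‖ Rs1 (parallel, both between nodes 1 and 3) = 1/(1/6.2 + 1/29.54) = 5.125 Ω
R_th = 5.125 Ω

Final answer: V_th = -0.04224 V, R_th = 5.125 Ω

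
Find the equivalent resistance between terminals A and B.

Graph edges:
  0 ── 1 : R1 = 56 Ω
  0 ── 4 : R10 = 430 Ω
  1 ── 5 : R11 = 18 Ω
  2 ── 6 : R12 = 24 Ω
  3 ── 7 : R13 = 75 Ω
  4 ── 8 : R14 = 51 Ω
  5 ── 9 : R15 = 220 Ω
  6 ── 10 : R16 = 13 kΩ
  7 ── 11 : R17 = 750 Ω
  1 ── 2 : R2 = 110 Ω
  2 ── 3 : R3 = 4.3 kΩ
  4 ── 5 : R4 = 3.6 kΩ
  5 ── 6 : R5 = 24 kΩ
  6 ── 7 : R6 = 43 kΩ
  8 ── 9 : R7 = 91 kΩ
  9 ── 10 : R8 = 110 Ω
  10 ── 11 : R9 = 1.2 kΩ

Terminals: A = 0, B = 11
The network is not a plain series/parallel combination. Inject a 1 A test current into terminal A (node 0) and return it from terminal B (node 11); then R_eq = V_A / (1 A).
Nodal analysis, taking node 11 as the 0 V reference.
Current source I_test pushes 1 A into node 0 and draws it out of node 11.
KCL at each unknown node (sum of currents leaving = 0; resistances in Ω):
  Node 0: (V_0 - V_1)/56 + (V_0 - V_4)/430 - 1 = 0
  Node 1: (V_1 - V_0)/56 + (V_1 - V_2)/110 + (V_1 - V_5)/18 = 0
  Node 2: (V_2 - V_1)/110 + (V_2 - V_3)/4300 + (V_2 - V_6)/24 = 0
  Node 3: (V_3 - V_2)/4300 + (V_3 - V_7)/75 = 0
  Node 4: (V_4 - V_0)/430 + (V_4 - V_5)/3600 + (V_4 - V_8)/51 = 0
  Node 5: (V_5 - V_1)/18 + (V_5 - V_4)/3600 + (V_5 - V_6)/24000 + (V_5 - V_9)/220 = 0
  Node 6: (V_6 - V_2)/24 + (V_6 - V_5)/24000 + (V_6 - V_7)/43000 + (V_6 - V_10)/13000 = 0
  Node 7: (V_7 - V_3)/75 + (V_7 - V_6)/43000 + (V_7 - 0)/750 = 0
  Node 8: (V_8 - V_4)/51 + (V_8 - V_9)/91000 = 0
  Node 9: (V_9 - V_5)/220 + (V_9 - V_8)/91000 + (V_9 - V_10)/110 = 0
  Node 10: (V_10 - V_6)/13000 + (V_10 - V_9)/110 + (V_10 - 0)/1200 = 0
Collecting terms (coefficients in siemens):
  0.02018·V_0 - 0.01786·V_1 - 0.002326·V_4 = 1
  0.0825·V_1 - 0.01786·V_0 - 0.009091·V_2 - 0.05556·V_5 = 0
  0.05099·V_2 - 0.009091·V_1 - 0.0002326·V_3 - 0.04167·V_6 = 0
  0.01357·V_3 - 0.0002326·V_2 - 0.01333·V_7 = 0
  0.02221·V_4 - 0.002326·V_0 - 0.0002778·V_5 - 0.01961·V_8 = 0
  0.06042·V_5 - 0.05556·V_1 - 0.0002778·V_4 - 0.00004167·V_6 - 0.004545·V_9 = 0
  0.04181·V_6 - 0.04167·V_2 - 0.00004167·V_5 - 0.00002326·V_7 - 0.00007692·V_10 = 0
  0.01469·V_7 - 0.01333·V_3 - 0.00002326·V_6 = 0
  0.01962·V_8 - 0.01961·V_4 - 0.00001099·V_9 = 0
  0.01365·V_9 - 0.004545·V_5 - 0.00001099·V_8 - 0.009091·V_10 = 0
  0.01·V_10 - 0.00007692·V_6 - 0.009091·V_9 = 0
Solving these 11 simultaneous equations (Gaussian elimination) gives:
  V_0 = 1222 V, V_1 = 1168 V, V_2 = 1139 V, V_3 = 197.4 V
  V_4 = 1214 V, V_5 = 1155 V, V_6 = 1138 V, V_7 = 181 V
  V_8 = 1214 V, V_9 = 992 V, V_10 = 910.5 V
R_eq = V_0 / 1 A = 1222 Ω = 1.222 kΩ

Final answer: 1.222 kΩ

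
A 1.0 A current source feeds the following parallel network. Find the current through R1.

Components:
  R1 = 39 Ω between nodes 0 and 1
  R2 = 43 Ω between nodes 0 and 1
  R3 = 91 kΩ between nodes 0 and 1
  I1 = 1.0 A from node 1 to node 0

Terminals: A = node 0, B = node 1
All resistors sit directly between nodes 0 and 1, so they are in parallel and share one voltage V; the full source current 1 A splits among them.
1/R_par = 1/39 + 1/43 + 1/91000 = 0.04891 S  =>  R_par = 20.45 Ω
V = I × R_par = 1 × 20.45 = 20.45 V
I_R1 = V/R1 = 20.45/39 = 0.5243 A

Final answer: 0.5243 A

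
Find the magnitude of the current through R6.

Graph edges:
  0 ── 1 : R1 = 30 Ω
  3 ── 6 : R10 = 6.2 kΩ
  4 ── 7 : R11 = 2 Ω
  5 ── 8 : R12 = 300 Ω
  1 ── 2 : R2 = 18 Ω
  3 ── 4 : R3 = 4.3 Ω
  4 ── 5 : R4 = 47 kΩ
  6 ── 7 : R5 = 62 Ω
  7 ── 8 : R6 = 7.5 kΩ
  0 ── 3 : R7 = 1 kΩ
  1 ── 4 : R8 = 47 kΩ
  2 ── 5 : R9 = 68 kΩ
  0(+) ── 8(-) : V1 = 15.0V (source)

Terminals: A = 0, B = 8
Nodal analysis, taking node 8 as the 0 V reference.
Source V1 fixes V_0 = 15 V.
KCL at each unknown node (sum of currents leaving = 0; resistances in Ω):
  Node 1: (V_1 - 15)/30 + (V_1 - V_2)/18 + (V_1 - V_4)/47000 = 0
  Node 2: (V_2 - V_1)/18 + (V_2 - V_5)/68000 = 0
  Node 3: (V_3 - V_4)/4.3 + (V_3 - 15)/1000 + (V_3 - V_6)/6200 = 0
  Node 4: (V_4 - V_3)/4.3 + (V_4 - V_5)/47000 + (V_4 - V_1)/47000 + (V_4 - V_7)/2 = 0
  Node 5: (V_5 - V_4)/47000 + (V_5 - V_2)/68000 + (V_5 - 0)/300 = 0
  Node 6: (V_6 - V_7)/62 + (V_6 - V_3)/6200 = 0
  Node 7: (V_7 - V_6)/62 + (V_7 - 0)/7500 + (V_7 - V_4)/2 = 0
Collecting terms (coefficients in siemens):
  0.08891·V_1 - 0.05556·V_2 - 0.00002128·V_4 = 0.5
  0.05557·V_2 - 0.05556·V_1 - 0.00001471·V_5 = 0
  0.2337·V_3 - 0.2326·V_4 - 0.0001613·V_6 = 0.015
  0.7326·V_4 - 0.00002128·V_1 - 0.2326·V_3 - 0.00002128·V_5 - 0.5·V_7 = 0
  0.003369·V_5 - 0.00001471·V_2 - 0.00002128·V_4 = 0
  0.01629·V_6 - 0.0001613·V_3 - 0.01613·V_7 = 0
  0.5163·V_7 - 0.5·V_4 - 0.01613·V_6 = 0
Solving these 7 simultaneous equations (Gaussian elimination) gives:
  V_1 = 14.99 V, V_2 = 14.99 V, V_3 = 13.03 V, V_4 = 13.02 V
  V_5 = 0.1477 V, V_6 = 13.02 V, V_7 = 13.02 V
I_R6 = (V_7 - V_8)/R6 = (13.02 - 0)/7500 = 0.001736 A
|I_R6| = 0.001736 A

Final answer: |I_R6| = 0.001736 A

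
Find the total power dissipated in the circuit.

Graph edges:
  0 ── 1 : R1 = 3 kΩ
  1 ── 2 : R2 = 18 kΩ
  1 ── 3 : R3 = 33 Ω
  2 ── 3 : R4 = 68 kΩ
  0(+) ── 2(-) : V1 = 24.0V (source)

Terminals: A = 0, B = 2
Nodal analysis, taking node 2 as the 0 V reference.
Source V1 fixes V_0 = 24 V.
KCL at each unknown node (sum of currents leaving = 0; resistances in Ω):
  Node 1: (V_1 - 24)/3000 + (V_1 - 0)/18000 + (V_1 - V_3)/33 = 0
  Node 3: (V_3 - V_1)/33 + (V_3 - 0)/68000 = 0
Collecting terms (coefficients in siemens):
  0.03069·V_1 - 0.0303·V_3 = 0.008
  0.03032·V_3 - 0.0303·V_1 = 0
Determinant D = (0.03069)(0.03032) - (-0.0303)(-0.0303) = 0.00001224
V_1 = [(0.008)(0.03032) - (-0.0303)(0)]/D = 19.82 V
V_3 = [(0.03069)(0) - (0.008)(-0.0303)]/D = 19.81 V
Power in each resistor, P = (ΔV)²/R:
  P_R1 = (24 - 19.82)²/3000 = 0.005818 W
  P_R2 = (19.82 - 0)²/18000 = 0.02183 W
  P_R3 = (19.82 - 19.81)²/33 = 0.000002801 W
  P_R4 = (0 - 19.81)²/68000 = 0.005773 W
P_total = P_R1 + P_R2 + P_R3 + P_R4 = 0.03342 W

Final answer: 0.03342 W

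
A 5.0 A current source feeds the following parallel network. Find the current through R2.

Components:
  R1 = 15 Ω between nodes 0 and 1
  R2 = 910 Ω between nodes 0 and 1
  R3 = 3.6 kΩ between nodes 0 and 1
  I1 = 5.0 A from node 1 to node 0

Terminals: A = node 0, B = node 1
All resistors sit directly between nodes 0 and 1, so they are in parallel and share one voltage V; the full source current 5 A splits among them.
1/R_par = 1/15 + 1/910 + 1/3600 = 0.06804 S  =>  R_par = 14.7 Ω
V = I × R_par = 5 × 14.7 = 73.48 V
I_R2 = V/R2 = 73.48/910 = 0.08075 A

Final answer: 0.08075 A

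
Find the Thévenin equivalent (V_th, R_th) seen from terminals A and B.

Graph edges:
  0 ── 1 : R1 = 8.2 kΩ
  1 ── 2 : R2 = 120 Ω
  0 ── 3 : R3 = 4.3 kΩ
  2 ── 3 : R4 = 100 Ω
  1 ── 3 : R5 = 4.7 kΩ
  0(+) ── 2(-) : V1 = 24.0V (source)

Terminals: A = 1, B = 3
Step 1 — V_th is the open-circuit voltage V_A - V_B (nothing connected across the terminals).
Nodal analysis, taking node 2 as the 0 V reference.
Source V1 fixes V_0 = 24 V.
KCL at each unknown node (sum of currents leaving = 0; resistances in Ω):
  Node 1: (V_1 - 24)/8200 + (V_1 - 0)/120 + (V_1 - V_3)/4700 = 0
  Node 3: (V_3 - 24)/4300 + (V_3 - 0)/100 + (V_3 - V_1)/4700 = 0
Collecting terms (coefficients in siemens):
  0.008668·V_1 - 0.0002128·V_3 = 0.002927
  0.01045·V_3 - 0.0002128·V_1 = 0.005581
Determinant D = (0.008668)(0.01045) - (-0.0002128)(-0.0002128) = 0.0000905
V_1 = [(0.002927)(0.01045) - (-0.0002128)(0.005581)]/D = 0.3509 V
V_3 = [(0.008668)(0.005581) - (0.002927)(-0.0002128)]/D = 0.5415 V
V_th = V_1 - V_3 = 0.3509 - 0.5415 = -0.1905 V
Step 2 — R_th: zero the source — replace V1 by a short circuit (node 2 merges into node 0) — and find the resistance seen between A (node 1) and B (node 3).
Reduce the network between node 1 (A) and node 3 (B) by series/parallel combination:
  Rp1 = R1 ‖ R2 (parallel, both between nodes 0 and 1) = 1/(1/8200 + 1/120) = 118.3 Ω
  Rp2 = R3 ‖ R4 (parallel, both between nodes 0 and 3) = 1/(1/4300 + 1/100) = 97.73 Ω
  Rs1 = Rp1 + Rp2 (series, joined only at node 0) = 118.3 + 97.73 = 216 Ω
  Rp3 = R5 ‖ Rs1 (parallel, both between nodes 1 and 3) = 1/(1/4700 + 1/216) = 206.5 Ω
R_th = 206.5 Ω

Final answer: V_th = -0.1905 V, R_th = 206.5 Ω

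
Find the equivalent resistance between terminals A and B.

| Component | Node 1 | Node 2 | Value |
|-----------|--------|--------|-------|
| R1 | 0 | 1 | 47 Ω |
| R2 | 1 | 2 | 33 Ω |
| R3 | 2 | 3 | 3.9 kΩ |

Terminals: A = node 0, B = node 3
Reduce the network between node 0 (A) and node 3 (B) by series/parallel combination:
  Rs1 = R1 + R2 (series, joined only at node 1) = 47 + 33 = 80 Ω
  Rs2 = R3 + Rs1 (series, joined only at node 2) = 3900 + 80 = 3980 Ω
R_eq = 3.98 kΩ

Final answer: 3.98 kΩ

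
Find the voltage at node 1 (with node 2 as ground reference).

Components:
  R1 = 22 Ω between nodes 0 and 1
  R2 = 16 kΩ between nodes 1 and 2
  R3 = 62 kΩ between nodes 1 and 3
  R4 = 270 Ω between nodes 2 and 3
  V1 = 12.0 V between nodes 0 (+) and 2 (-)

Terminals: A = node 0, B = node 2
Nodal analysis, taking node 2 as the 0 V reference.
Source V1 fixes V_0 = 12 V.
KCL at each unknown node (sum of currents leaving = 0; resistances in Ω):
  Node 1: (V_1 - 12)/22 + (V_1 - 0)/16000 + (V_1 - V_3)/62000 = 0
  Node 3: (V_3 - V_1)/62000 + (V_3 - 0)/270 = 0
Collecting terms (coefficients in siemens):
  0.04553·V_1 - 0.00001613·V_3 = 0.5455
  0.00372·V_3 - 0.00001613·V_1 = 0
Determinant D = (0.04553)(0.00372) - (-0.00001613)(-0.00001613) = 0.0001694
V_1 = [(0.5455)(0.00372) - (-0.00001613)(0)]/D = 11.98 V
V_3 = [(0.04553)(0) - (0.5455)(-0.00001613)]/D = 0.05194 V
The requested potential is V_1 = 11.98 V.

Final answer: V_1 = 11.98 V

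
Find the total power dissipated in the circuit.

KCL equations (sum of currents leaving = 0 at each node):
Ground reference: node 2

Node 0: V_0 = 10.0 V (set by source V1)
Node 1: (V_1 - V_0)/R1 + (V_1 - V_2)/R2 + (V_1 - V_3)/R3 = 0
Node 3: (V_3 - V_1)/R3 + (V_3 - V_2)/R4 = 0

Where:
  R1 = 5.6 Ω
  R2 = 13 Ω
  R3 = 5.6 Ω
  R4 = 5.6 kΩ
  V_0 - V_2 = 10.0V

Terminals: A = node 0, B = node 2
Nodal analysis, taking node 2 as the 0 V reference.
Source V1 fixes V_0 = 10 V.
KCL at each unknown node (sum of currents leaving = 0; resistances in Ω):
  Node 1: (V_1 - 10)/5.6 + (V_1 - 0)/13 + (V_1 - V_3)/5.6 = 0
  Node 3: (V_3 - V_1)/5.6 + (V_3 - 0)/5600 = 0
Collecting terms (coefficients in siemens):
  0.4341·V_1 - 0.1786·V_3 = 1.786
  0.1787·V_3 - 0.1786·V_1 = 0
Determinant D = (0.4341)(0.1787) - (-0.1786)(-0.1786) = 0.0457
V_1 = [(1.786)(0.1787) - (-0.1786)(0)]/D = 6.984 V
V_3 = [(0.4341)(0) - (1.786)(-0.1786)]/D = 6.977 V
Power in each resistor, P = (ΔV)²/R:
  P_R1 = (10 - 6.984)²/5.6 = 1.624 W
  P_R2 = (6.984 - 0)²/13 = 3.752 W
  P_R3 = (6.984 - 6.977)²/5.6 = 0.000008694 W
  P_R4 = (0 - 6.977)²/5600 = 0.008694 W
P_total = P_R1 + P_R2 + P_R3 + P_R4 = 5.385 W

Final answer: 5.385 W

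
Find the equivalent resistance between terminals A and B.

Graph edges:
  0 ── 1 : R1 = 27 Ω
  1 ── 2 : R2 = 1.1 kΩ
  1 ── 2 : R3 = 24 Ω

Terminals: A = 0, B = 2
Reduce the network between node 0 (A) and node 2 (B) by series/parallel combination:
  Rp1 = R2 ‖ R3 (parallel, both between nodes 1 and 2) = 1/(1/1100 + 1/24) = 23.49 Ω
  Rs1 = R1 + Rp1 (series, joined only at node 1) = 27 + 23.49 = 50.49 Ω
R_eq = 50.49 Ω

Final answer: 50.49 Ω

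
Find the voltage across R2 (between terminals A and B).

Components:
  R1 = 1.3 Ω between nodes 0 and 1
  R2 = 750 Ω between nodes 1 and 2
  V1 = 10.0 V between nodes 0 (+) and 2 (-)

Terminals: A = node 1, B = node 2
R1 and R2 are in series across V1 (node 0 → node 1 → node 2), and the output A–B is taken across R2, so this is a voltage divider.
Series current: I = V1/(R1 + R2) = 10/(1.3 + 750) = 10/751.3 = 0.01331 A
V_R2 = I × R2 = V1 × R2/(R1 + R2) = 10 × 750/751.3 = 9.983 V

Final answer: 9.983 V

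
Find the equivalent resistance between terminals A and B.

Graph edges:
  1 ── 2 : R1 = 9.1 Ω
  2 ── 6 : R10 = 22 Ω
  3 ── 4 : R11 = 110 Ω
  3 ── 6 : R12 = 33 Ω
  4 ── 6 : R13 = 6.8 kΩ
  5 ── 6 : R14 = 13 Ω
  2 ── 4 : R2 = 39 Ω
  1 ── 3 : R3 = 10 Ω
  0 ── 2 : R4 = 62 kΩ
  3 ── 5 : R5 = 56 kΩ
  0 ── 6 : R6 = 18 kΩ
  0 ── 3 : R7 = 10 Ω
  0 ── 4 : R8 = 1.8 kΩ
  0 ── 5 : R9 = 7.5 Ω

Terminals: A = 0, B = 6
The network is not a plain series/parallel combination. Inject a 1 A test current into terminal A (node 0) and return it from terminal B (node 6); then R_eq = V_A / (1 A).
Nodal analysis, taking node 6 as the 0 V reference.
Current source I_test pushes 1 A into node 0 and draws it out of node 6.
KCL at each unknown node (sum of currents leaving = 0; resistances in Ω):
  Node 0: (V_0 - V_2)/62000 + (V_0 - 0)/18000 + (V_0 - V_3)/10 + (V_0 - V_4)/1800 + (V_0 - V_5)/7.5 - 1 = 0
  Node 1: (V_1 - V_2)/9.1 + (V_1 - V_3)/10 = 0
  Node 2: (V_2 - V_0)/62000 + (V_2 - V_1)/9.1 + (V_2 - V_4)/39 + (V_2 - 0)/22 = 0
  Node 3: (V_3 - V_0)/10 + (V_3 - V_1)/10 + (V_3 - V_5)/56000 + (V_3 - V_4)/110 + (V_3 - 0)/33 = 0
  Node 4: (V_4 - V_0)/1800 + (V_4 - V_2)/39 + (V_4 - V_3)/110 + (V_4 - 0)/6800 = 0
  Node 5: (V_5 - V_0)/7.5 + (V_5 - V_3)/56000 + (V_5 - 0)/13 = 0
Collecting terms (coefficients in siemens):
  0.234·V_0 - 0.00001613·V_2 - 0.1·V_3 - 0.0005556·V_4 - 0.1333·V_5 = 1
  0.2099·V_1 - 0.1099·V_2 - 0.1·V_3 = 0
  0.181·V_2 - 0.00001613·V_0 - 0.1099·V_1 - 0.02564·V_4 = 0
  0.2394·V_3 - 0.1·V_0 - 0.1·V_1 - 0.009091·V_4 - 0.00001786·V_5 = 0
  0.03543·V_4 - 0.0005556·V_0 - 0.02564·V_2 - 0.009091·V_3 = 0
  0.2103·V_5 - 0.1333·V_0 - 0.00001786·V_3 = 0
Solving these 6 simultaneous equations (Gaussian elimination) gives:
  V_0 = 11.77 V, V_1 = 5.85 V, V_2 = 4.294 V, V_3 = 7.56 V
  V_4 = 5.231 V, V_5 = 7.466 V
R_eq = V_0 / 1 A = 11.77 Ω

Final answer: 11.77 Ω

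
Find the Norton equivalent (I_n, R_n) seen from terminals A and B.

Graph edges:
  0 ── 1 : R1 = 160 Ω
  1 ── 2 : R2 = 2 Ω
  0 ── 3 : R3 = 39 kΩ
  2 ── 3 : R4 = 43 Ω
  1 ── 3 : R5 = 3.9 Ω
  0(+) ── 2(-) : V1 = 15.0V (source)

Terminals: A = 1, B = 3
Find the Thévenin equivalent first; then I_n = V_th/R_th and R_n = R_th.
Step 1 — V_th is the open-circuit voltage V_A - V_B (nothing connected across the terminals).
Nodal analysis, taking node 2 as the 0 V reference.
Source V1 fixes V_0 = 15 V.
KCL at each unknown node (sum of currents leaving = 0; resistances in Ω):
  Node 1: (V_1 - 15)/160 + (V_1 - 0)/2 + (V_1 - V_3)/3.9 = 0
  Node 3: (V_3 - 15)/39000 + (V_3 - 0)/43 + (V_3 - V_1)/3.9 = 0
Collecting terms (coefficients in siemens):
  0.7627·V_1 - 0.2564·V_3 = 0.09375
  0.2797·V_3 - 0.2564·V_1 = 0.0003846
Determinant D = (0.7627)(0.2797) - (-0.2564)(-0.2564) = 0.1476
V_1 = [(0.09375)(0.2797) - (-0.2564)(0.0003846)]/D = 0.1784 V
V_3 = [(0.7627)(0.0003846) - (0.09375)(-0.2564)]/D = 0.1649 V
V_th = V_1 - V_3 = 0.1784 - 0.1649 = 0.01347 V
Step 2 — R_th: zero the source — replace V1 by a short circuit (node 2 merges into node 0) — and find the resistance seen between A (node 1) and B (node 3).
Reduce the network between node 1 (A) and node 3 (B) by series/parallel combination:
  Rp1 = R1 ‖ R2 (parallel, both between nodes 0 and 1) = 1/(1/160 + 1/2) = 1.975 Ω
  Rp2 = R3 ‖ R4 (parallel, both between nodes 0 and 3) = 1/(1/39000 + 1/43) = 42.95 Ω
  Rs1 = Rp1 + Rp2 (series, joined only at node 0) = 1.975 + 42.95 = 44.93 Ω
  Rp3 = R5 ‖ Rs1 (parallel, both between nodes 1 and 3) = 1/(1/3.9 + 1/44.93) = 3.588 Ω
R_th = 3.588 Ω
I_n = V_th/R_th = 0.01347/3.588 = 0.003754 A, and R_n = R_th = 3.588 Ω

Final answer: I_n = 0.003754 A, R_n = 3.588 Ω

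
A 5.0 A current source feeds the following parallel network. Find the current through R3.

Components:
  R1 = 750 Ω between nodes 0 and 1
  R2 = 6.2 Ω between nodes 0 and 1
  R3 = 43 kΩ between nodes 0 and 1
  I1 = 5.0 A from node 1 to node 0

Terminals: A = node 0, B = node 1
All resistors sit directly between nodes 0 and 1, so they are in parallel and share one voltage V; the full source current 5 A splits among them.
1/R_par = 1/750 + 1/6.2 + 1/43000 = 0.1626 S  =>  R_par = 6.148 Ω
V = I × R_par = 5 × 6.148 = 30.74 V
I_R3 = V/R3 = 30.74/43000 = 0.0007149 A

Final answer: 0.0007149 A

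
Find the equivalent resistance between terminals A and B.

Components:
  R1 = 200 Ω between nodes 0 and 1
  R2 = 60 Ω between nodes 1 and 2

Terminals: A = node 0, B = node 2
Reduce the network between node 0 (A) and node 2 (B) by series/parallel combination:
  Rs1 = R1 + R2 (series, joined only at node 1) = 200 + 60 = 260 Ω
R_eq = 260 Ω

Final answer: 260 Ω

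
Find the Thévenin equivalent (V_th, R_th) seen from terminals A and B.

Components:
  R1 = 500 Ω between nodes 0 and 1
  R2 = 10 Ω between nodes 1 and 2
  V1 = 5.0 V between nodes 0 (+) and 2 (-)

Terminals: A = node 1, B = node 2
Step 1 — V_th is the open-circuit voltage V_A - V_B (nothing connected across the terminals).
Nodal analysis, taking node 2 as the 0 V reference.
Source V1 fixes V_0 = 5 V.
KCL at each unknown node (sum of currents leaving = 0; resistances in Ω):
  Node 1: (V_1 - 5)/500 + (V_1 - 0)/10 = 0
Collecting terms: 0.102 × V_1 = 0.01  =>  V_1 = 0.09804 V
V_th = V_1 - V_2 = 0.09804 - 0 = 0.09804 V
Step 2 — R_th: zero the source — replace V1 by a short circuit (node 2 merges into node 0) — and find the resistance seen between A (node 1) and B (node 0).
Reduce the network between node 1 (A) and node 0 (B) by series/parallel combination:
  Rp1 = R1 ‖ R2 (parallel, both between nodes 0 and 1) = 1/(1/500 + 1/10) = 9.804 Ω
R_th = 9.804 Ω

Final answer: V_th = 0.09804 V, R_th = 9.804 Ω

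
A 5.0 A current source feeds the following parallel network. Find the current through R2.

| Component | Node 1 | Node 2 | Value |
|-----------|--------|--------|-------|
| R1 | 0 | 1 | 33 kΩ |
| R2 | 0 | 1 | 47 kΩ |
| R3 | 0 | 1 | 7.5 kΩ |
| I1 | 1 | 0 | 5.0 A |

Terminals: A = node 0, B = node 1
All resistors sit directly between nodes 0 and 1, so they are in parallel and share one voltage V; the full source current 5 A splits among them.
1/R_par = 1/33000 + 1/47000 + 1/7500 = 0.0001849 S  =>  R_par = 5408 Ω
V = I × R_par = 5 × 5408 = 27040 V
I_R2 = V/R2 = 27040/47000 = 0.5753 A

Final answer: 0.5753 A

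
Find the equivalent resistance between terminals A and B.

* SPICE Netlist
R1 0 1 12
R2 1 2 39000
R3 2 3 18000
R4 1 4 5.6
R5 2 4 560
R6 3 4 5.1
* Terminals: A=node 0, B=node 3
The network is not a plain series/parallel combination. Inject a 1 A test current into terminal A (node 0) and return it from terminal B (node 3); then R_eq = V_A / (1 A).
Nodal analysis, taking node 3 as the 0 V reference.
Current source I_test pushes 1 A into node 0 and draws it out of node 3.
KCL at each unknown node (sum of currents leaving = 0; resistances in Ω):
  Node 0: (V_0 - V_1)/12 - 1 = 0
  Node 1: (V_1 - V_0)/12 + (V_1 - V_2)/39000 + (V_1 - V_4)/5.6 = 0
  Node 2: (V_2 - V_1)/39000 + (V_2 - 0)/18000 + (V_2 - V_4)/560 = 0
  Node 4: (V_4 - V_1)/5.6 + (V_4 - V_2)/560 + (V_4 - 0)/5.1 = 0
Collecting terms (coefficients in siemens):
  0.08333·V_0 - 0.08333·V_1 = 1
  0.2619·V_1 - 0.08333·V_0 - 0.00002564·V_2 - 0.1786·V_4 = 0
  0.001867·V_2 - 0.00002564·V_1 - 0.001786·V_4 = 0
  0.3764·V_4 - 0.1786·V_1 - 0.001786·V_2 = 0
Solving these 4 simultaneous equations (Gaussian elimination) gives:
  V_0 = 22.7 V, V_1 = 10.7 V, V_2 = 5.024 V, V_4 = 5.099 V
R_eq = V_0 / 1 A = 22.7 Ω

Final answer: 22.7 Ω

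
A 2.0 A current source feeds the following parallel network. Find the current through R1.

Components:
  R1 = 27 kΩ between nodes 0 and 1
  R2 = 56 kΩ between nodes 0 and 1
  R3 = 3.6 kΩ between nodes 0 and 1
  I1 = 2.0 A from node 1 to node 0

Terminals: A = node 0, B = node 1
All resistors sit directly between nodes 0 and 1, so they are in parallel and share one voltage V; the full source current 2 A splits among them.
1/R_par = 1/27000 + 1/56000 + 1/3600 = 0.0003327 S  =>  R_par = 3006 Ω
V = I × R_par = 2 × 3006 = 6012 V
I_R1 = V/R1 = 6012/27000 = 0.2227 A

Final answer: 0.2227 A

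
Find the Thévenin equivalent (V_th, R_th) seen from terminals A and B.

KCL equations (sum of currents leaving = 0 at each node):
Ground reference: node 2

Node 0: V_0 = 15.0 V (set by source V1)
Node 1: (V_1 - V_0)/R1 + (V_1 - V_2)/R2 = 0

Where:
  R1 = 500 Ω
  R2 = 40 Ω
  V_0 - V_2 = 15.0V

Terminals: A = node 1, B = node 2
Step 1 — V_th is the open-circuit voltage V_A - V_B (nothing connected across the terminals).
Nodal analysis, taking node 2 as the 0 V reference.
Source V1 fixes V_0 = 15 V.
KCL at each unknown node (sum of currents leaving = 0; resistances in Ω):
  Node 1: (V_1 - 15)/500 + (V_1 - 0)/40 = 0
Collecting terms: 0.027 × V_1 = 0.03  =>  V_1 = 1.111 V
V_th = V_1 - V_2 = 1.111 - 0 = 1.111 V
Step 2 — R_th: zero the source — replace V1 by a short circuit (node 2 merges into node 0) — and find the resistance seen between A (node 1) and B (node 0).
Reduce the network between node 1 (A) and node 0 (B) by series/parallel combination:
  Rp1 = R1 ‖ R2 (parallel, both between nodes 0 and 1) = 1/(1/500 + 1/40) = 37.04 Ω
R_th = 37.04 Ω

Final answer: V_th = 1.111 V, R_th = 37.04 Ω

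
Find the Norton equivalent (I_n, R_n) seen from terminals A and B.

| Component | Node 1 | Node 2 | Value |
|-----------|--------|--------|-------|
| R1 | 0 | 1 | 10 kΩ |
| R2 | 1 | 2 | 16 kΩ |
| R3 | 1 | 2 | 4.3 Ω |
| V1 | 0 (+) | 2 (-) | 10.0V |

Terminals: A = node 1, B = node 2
Find the Thévenin equivalent first; then I_n = V_th/R_th and R_n = R_th.
Step 1 — V_th is the open-circuit voltage V_A - V_B (nothing connected across the terminals).
Nodal analysis, taking node 2 as the 0 V reference.
Source V1 fixes V_0 = 10 V.
KCL at each unknown node (sum of currents leaving = 0; resistances in Ω):
  Node 1: (V_1 - 10)/10000 + (V_1 - 0)/16000 + (V_1 - 0)/4.3 = 0
Collecting terms: 0.2327 × V_1 = 0.001  =>  V_1 = 0.004297 V
V_th = V_1 - V_2 = 0.004297 - 0 = 0.004297 V
Step 2 — R_th: zero the source — replace V1 by a short circuit (node 2 merges into node 0) — and find the resistance seen between A (node 1) and B (node 0).
Reduce the network between node 1 (A) and node 0 (B) by series/parallel combination:
  Rp1 = R1 ‖ R2 ‖ R3 (parallel, all between nodes 0 and 1) = 1/(1/10000 + 1/16000 + 1/4.3) = 4.297 Ω
R_th = 4.297 Ω
I_n = V_th/R_th = 0.004297/4.297 = 0.001 A, and R_n = R_th = 4.297 Ω

Final answer: I_n = 0.001 A, R_n = 4.297 Ω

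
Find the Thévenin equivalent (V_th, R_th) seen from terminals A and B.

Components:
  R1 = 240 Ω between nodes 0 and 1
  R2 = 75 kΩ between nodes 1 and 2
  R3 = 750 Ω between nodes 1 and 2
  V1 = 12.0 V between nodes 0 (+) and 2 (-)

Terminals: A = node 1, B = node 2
Step 1 — V_th is the open-circuit voltage V_A - V_B (nothing connected across the terminals).
Nodal analysis, taking node 2 as the 0 V reference.
Source V1 fixes V_0 = 12 V.
KCL at each unknown node (sum of currents leaving = 0; resistances in Ω):
  Node 1: (V_1 - 12)/240 + (V_1 - 0)/75000 + (V_1 - 0)/750 = 0
Collecting terms: 0.005513 × V_1 = 0.05  =>  V_1 = 9.069 V
V_th = V_1 - V_2 = 9.069 - 0 = 9.069 V
Step 2 — R_th: zero the source — replace V1 by a short circuit (node 2 merges into node 0) — and find the resistance seen between A (node 1) and B (node 0).
Reduce the network between node 1 (A) and node 0 (B) by series/parallel combination:
  Rp1 = R1 ‖ R2 ‖ R3 (parallel, all between nodes 0 and 1) = 1/(1/240 + 1/75000 + 1/750) = 181.4 Ω
R_th = 181.4 Ω

Final answer: V_th = 9.069 V, R_th = 181.4 Ω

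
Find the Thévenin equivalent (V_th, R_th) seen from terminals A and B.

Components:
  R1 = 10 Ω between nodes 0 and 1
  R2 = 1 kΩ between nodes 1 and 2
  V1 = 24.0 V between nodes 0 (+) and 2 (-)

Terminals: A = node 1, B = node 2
Step 1 — V_th is the open-circuit voltage V_A - V_B (nothing connected across the terminals).
Nodal analysis, taking node 2 as the 0 V reference.
Source V1 fixes V_0 = 24 V.
KCL at each unknown node (sum of currents leaving = 0; resistances in Ω):
  Node 1: (V_1 - 24)/10 + (V_1 - 0)/1000 = 0
Collecting terms: 0.101 × V_1 = 2.4  =>  V_1 = 23.76 V
V_th = V_1 - V_2 = 23.76 - 0 = 23.76 V
Step 2 — R_th: zero the source — replace V1 by a short circuit (node 2 merges into node 0) — and find the resistance seen between A (node 1) and B (node 0).
Reduce the network between node 1 (A) and node 0 (B) by series/parallel combination:
  Rp1 = R1 ‖ R2 (parallel, both between nodes 0 and 1) = 1/(1/10 + 1/1000) = 9.901 Ω
R_th = 9.901 Ω

Final answer: V_th = 23.76 V, R_th = 9.901 Ω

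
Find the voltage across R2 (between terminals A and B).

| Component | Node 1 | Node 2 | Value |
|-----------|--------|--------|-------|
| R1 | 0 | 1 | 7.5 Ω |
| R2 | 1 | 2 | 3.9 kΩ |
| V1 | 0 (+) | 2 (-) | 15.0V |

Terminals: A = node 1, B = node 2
R1 and R2 are in series across V1 (node 0 → node 1 → node 2), and the output A–B is taken across R2, so this is a voltage divider.
Series current: I = V1/(R1 + R2) = 15/(7.5 + 3900) = 15/3908 = 0.003839 A
V_R2 = I × R2 = V1 × R2/(R1 + R2) = 15 × 3900/3908 = 14.97 V

Final answer: 14.97 V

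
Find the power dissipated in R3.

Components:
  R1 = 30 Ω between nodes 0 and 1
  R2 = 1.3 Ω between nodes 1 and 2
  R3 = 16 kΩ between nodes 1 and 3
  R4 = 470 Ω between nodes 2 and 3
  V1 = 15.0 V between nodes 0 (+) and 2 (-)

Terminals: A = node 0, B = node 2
Nodal analysis, taking node 2 as the 0 V reference.
Source V1 fixes V_0 = 15 V.
KCL at each unknown node (sum of currents leaving = 0; resistances in Ω):
  Node 1: (V_1 - 15)/30 + (V_1 - 0)/1.3 + (V_1 - V_3)/16000 = 0
  Node 3: (V_3 - V_1)/16000 + (V_3 - 0)/470 = 0
Collecting terms (coefficients in siemens):
  0.8026·V_1 - 0.0000625·V_3 = 0.5
  0.00219·V_3 - 0.0000625·V_1 = 0
Determinant D = (0.8026)(0.00219) - (-0.0000625)(-0.0000625) = 0.001758
V_1 = [(0.5)(0.00219) - (-0.0000625)(0)]/D = 0.623 V
V_3 = [(0.8026)(0) - (0.5)(-0.0000625)]/D = 0.01778 V
I_R3 = (V_1 - V_3)/R3 = (0.623 - 0.01778)/16000 = 0.00003782 A
P_R3 = I_R3² × R3 = (0.00003782)² × 16000 = 0.00002289 W

Final answer: 2.289e-05 W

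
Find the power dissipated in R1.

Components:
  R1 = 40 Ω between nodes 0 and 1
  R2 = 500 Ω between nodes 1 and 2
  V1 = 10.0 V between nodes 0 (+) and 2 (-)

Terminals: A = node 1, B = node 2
Nodal analysis, taking node 2 as the 0 V reference.
Source V1 fixes V_0 = 10 V.
KCL at each unknown node (sum of currents leaving = 0; resistances in Ω):
  Node 1: (V_1 - 10)/40 + (V_1 - 0)/500 = 0
Collecting terms: 0.027 × V_1 = 0.25  =>  V_1 = 9.259 V
I_R1 = (V_0 - V_1)/R1 = (10 - 9.259)/40 = 0.01852 A
P_R1 = I_R1² × R1 = (0.01852)² × 40 = 0.01372 W

Final answer: 0.01372 W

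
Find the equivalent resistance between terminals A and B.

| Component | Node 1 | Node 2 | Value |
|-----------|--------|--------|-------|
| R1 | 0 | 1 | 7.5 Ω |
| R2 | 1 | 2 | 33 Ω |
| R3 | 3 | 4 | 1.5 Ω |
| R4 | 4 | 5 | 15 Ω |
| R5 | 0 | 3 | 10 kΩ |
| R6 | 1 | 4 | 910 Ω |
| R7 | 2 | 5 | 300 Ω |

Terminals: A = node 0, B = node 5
The network is not a plain series/parallel combination. Inject a 1 A test current into terminal A (node 0) and return it from terminal B (node 5); then R_eq = V_A / (1 A).
Nodal analysis, taking node 5 as the 0 V reference.
Current source I_test pushes 1 A into node 0 and draws it out of node 5.
KCL at each unknown node (sum of currents leaving = 0; resistances in Ω):
  Node 0: (V_0 - V_1)/7.5 + (V_0 - V_3)/10000 - 1 = 0
  Node 1: (V_1 - V_0)/7.5 + (V_1 - V_2)/33 + (V_1 - V_4)/910 = 0
  Node 2: (V_2 - V_1)/33 + (V_2 - 0)/300 = 0
  Node 3: (V_3 - V_0)/10000 + (V_3 - V_4)/1.5 = 0
  Node 4: (V_4 - V_1)/910 + (V_4 - V_3)/1.5 + (V_4 - 0)/15 = 0
Collecting terms (coefficients in siemens):
  0.1334·V_0 - 0.1333·V_1 - 0.0001·V_3 = 1
  0.1647·V_1 - 0.1333·V_0 - 0.0303·V_2 - 0.001099·V_4 = 0
  0.03364·V_2 - 0.0303·V_1 = 0
  0.6668·V_3 - 0.0001·V_0 - 0.6667·V_4 = 0
  0.7344·V_4 - 0.001099·V_1 - 0.6667·V_3 = 0
Solving these 5 simultaneous equations (Gaussian elimination) gives:
  V_0 = 246.3 V, V_1 = 239 V, V_2 = 215.3 V, V_3 = 4.27 V
  V_4 = 4.233 V
R_eq = V_0 / 1 A = 246.3 Ω

Final answer: 246.3 Ω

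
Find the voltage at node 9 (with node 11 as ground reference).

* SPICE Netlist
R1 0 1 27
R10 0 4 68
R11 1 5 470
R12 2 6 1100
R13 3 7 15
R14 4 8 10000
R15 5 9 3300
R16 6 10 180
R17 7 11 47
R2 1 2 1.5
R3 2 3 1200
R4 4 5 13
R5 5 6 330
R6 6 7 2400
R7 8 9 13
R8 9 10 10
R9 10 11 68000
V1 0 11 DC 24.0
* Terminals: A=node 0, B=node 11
Nodal analysis, taking node 11 as the 0 V reference.
Source V1 fixes V_0 = 24 V.
KCL at each unknown node (sum of currents leaving = 0; resistances in Ω):
  Node 1: (V_1 - 24)/27 + (V_1 - V_2)/1.5 + (V_1 - V_5)/470 = 0
  Node 2: (V_2 - V_1)/1.5 + (V_2 - V_3)/1200 + (V_2 - V_6)/1100 = 0
  Node 3: (V_3 - V_2)/1200 + (V_3 - V_7)/15 = 0
  Node 4: (V_4 - V_5)/13 + (V_4 - 24)/68 + (V_4 - V_8)/10000 = 0
  Node 5: (V_5 - V_4)/13 + (V_5 - V_6)/330 + (V_5 - V_1)/470 + (V_5 - V_9)/3300 = 0
  Node 6: (V_6 - V_5)/330 + (V_6 - V_7)/2400 + (V_6 - V_2)/1100 + (V_6 - V_10)/180 = 0
  Node 7: (V_7 - V_6)/2400 + (V_7 - V_3)/15 + (V_7 - 0)/47 = 0
  Node 8: (V_8 - V_9)/13 + (V_8 - V_4)/10000 = 0
  Node 9: (V_9 - V_8)/13 + (V_9 - V_10)/10 + (V_9 - V_5)/3300 = 0
  Node 10: (V_10 - V_9)/10 + (V_10 - 0)/68000 + (V_10 - V_6)/180 = 0
Collecting terms (coefficients in siemens):
  0.7058·V_1 - 0.6667·V_2 - 0.002128·V_5 = 0.8889
  0.6684·V_2 - 0.6667·V_1 - 0.0008333·V_3 - 0.0009091·V_6 = 0
  0.0675·V_3 - 0.0008333·V_2 - 0.06667·V_7 = 0
  0.09173·V_4 - 0.07692·V_5 - 0.0001·V_8 = 0.3529
  0.08238·V_5 - 0.002128·V_1 - 0.07692·V_4 - 0.00303·V_6 - 0.000303·V_9 = 0
  0.009912·V_6 - 0.0009091·V_2 - 0.00303·V_5 - 0.0004167·V_7 - 0.005556·V_10 = 0
  0.08836·V_7 - 0.06667·V_3 - 0.0004167·V_6 = 0
  0.07702·V_8 - 0.0001·V_4 - 0.07692·V_9 = 0
  0.1772·V_9 - 0.000303·V_5 - 0.07692·V_8 - 0.1·V_10 = 0
  0.1056·V_10 - 0.005556·V_6 - 0.1·V_9 = 0
Solving these 10 simultaneous equations (Gaussian elimination) gives:
  V_1 = 23.46 V, V_2 = 23.43 V, V_3 = 1.527 V, V_4 = 23.53 V
  V_5 = 23.45 V, V_6 = 21.43 V, V_7 = 1.253 V, V_8 = 21.52 V
  V_9 = 21.52 V, V_10 = 21.51 V
The requested potential is V_9 = 21.52 V.

Final answer: V_9 = 21.52 V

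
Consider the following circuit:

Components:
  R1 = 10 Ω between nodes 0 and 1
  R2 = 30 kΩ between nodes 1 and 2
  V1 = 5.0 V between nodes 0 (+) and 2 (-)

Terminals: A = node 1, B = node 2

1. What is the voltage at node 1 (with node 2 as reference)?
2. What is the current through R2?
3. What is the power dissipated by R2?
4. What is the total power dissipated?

Nodal analysis, taking node 2 as the 0 V reference.
Source V1 fixes V_0 = 5 V.
KCL at each unknown node (sum of currents leaving = 0; resistances in Ω):
  Node 1: (V_1 - 5)/10 + (V_1 - 0)/30000 = 0
Collecting terms: 0.1 × V_1 = 0.5  =>  V_1 = 4.998 V
Part 1:
  Read off the nodal solution: V_1 = 4.998 V
Part 2:
  I_R2 = (V_1 - V_2)/R2 = (4.998 - 0)/30000 = 0.0001666 A
  Magnitude: I_R2 = 0.0001666 A
Part 3:
  I_R2 = (V_1 - V_2)/R2 = (4.998 - 0)/30000 = 0.0001666 A
  P_R2 = I_R2² × R2 = (0.0001666)² × 30000 = 0.0008328 W
Part 4:
  Power in each resistor, P = (ΔV)²/R:
    P_R1 = (5 - 4.998)²/10 = 0.0000002776 W
    P_R2 = (4.998 - 0)²/30000 = 0.0008328 W
  P_total = P_R1 + P_R2 = 0.0008331 W

Final answers:
1. V_1 = 4.998 V
2. I_R2 = 0.0001666 A
3. P_R2 = 0.0008328 W
4. P_total = 0.0008331 W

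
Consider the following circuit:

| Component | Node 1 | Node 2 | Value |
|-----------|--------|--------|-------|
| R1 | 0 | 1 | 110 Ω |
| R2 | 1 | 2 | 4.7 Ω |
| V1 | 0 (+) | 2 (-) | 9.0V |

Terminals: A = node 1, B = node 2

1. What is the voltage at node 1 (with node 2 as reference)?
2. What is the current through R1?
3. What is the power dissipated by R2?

Nodal analysis, taking node 2 as the 0 V reference.
Source V1 fixes V_0 = 9 V.
KCL at each unknown node (sum of currents leaving = 0; resistances in Ω):
  Node 1: (V_1 - 9)/110 + (V_1 - 0)/4.7 = 0
Collecting terms: 0.2219 × V_1 = 0.08182  =>  V_1 = 0.3688 V
Part 1:
  Read off the nodal solution: V_1 = 0.3688 V
Part 2:
  I_R1 = (V_0 - V_1)/R1 = (9 - 0.3688)/110 = 0.07847 A
  Magnitude: I_R1 = 0.07847 A
Part 3:
  I_R2 = (V_1 - V_2)/R2 = (0.3688 - 0)/4.7 = 0.07847 A
  P_R2 = I_R2² × R2 = (0.07847)² × 4.7 = 0.02894 W

Final answers:
1. V_1 = 0.3688 V
2. I_R1 = 0.07847 A
3. P_R2 = 0.02894 W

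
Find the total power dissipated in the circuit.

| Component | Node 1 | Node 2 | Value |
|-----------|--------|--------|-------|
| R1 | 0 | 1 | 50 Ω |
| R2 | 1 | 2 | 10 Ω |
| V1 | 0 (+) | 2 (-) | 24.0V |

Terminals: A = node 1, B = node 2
Nodal analysis, taking node 2 as the 0 V reference.
Source V1 fixes V_0 = 24 V.
KCL at each unknown node (sum of currents leaving = 0; resistances in Ω):
  Node 1: (V_1 - 24)/50 + (V_1 - 0)/10 = 0
Collecting terms: 0.12 × V_1 = 0.48  =>  V_1 = 4 V
Power in each resistor, P = (ΔV)²/R:
  P_R1 = (24 - 4)²/50 = 8 W
  P_R2 = (4 - 0)²/10 = 1.6 W
P_total = P_R1 + P_R2 = 9.6 W

Final answer: 9.6 W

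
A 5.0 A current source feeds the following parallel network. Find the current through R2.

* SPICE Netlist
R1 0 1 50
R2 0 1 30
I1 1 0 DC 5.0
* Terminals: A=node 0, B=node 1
All resistors sit directly between nodes 0 and 1, so they are in parallel and share one voltage V; the full source current 5 A splits among them.
1/R_par = 1/50 + 1/30 = 0.05333 S  =>  R_par = 18.75 Ω
V = I × R_par = 5 × 18.75 = 93.75 V
I_R2 = V/R2 = 93.75/30 = 3.125 A

Final answer: 3.125 A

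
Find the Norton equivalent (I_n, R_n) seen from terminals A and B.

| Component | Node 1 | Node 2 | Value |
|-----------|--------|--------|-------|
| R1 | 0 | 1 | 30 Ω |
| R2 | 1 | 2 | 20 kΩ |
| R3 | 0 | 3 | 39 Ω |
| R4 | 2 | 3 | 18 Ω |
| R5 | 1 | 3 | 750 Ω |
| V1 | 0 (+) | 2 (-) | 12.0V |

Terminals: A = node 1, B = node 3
Find the Thévenin equivalent first; then I_n = V_th/R_th and R_n = R_th.
Step 1 — V_th is the open-circuit voltage V_A - V_B (nothing connected across the terminals).
Nodal analysis, taking node 2 as the 0 V reference.
Source V1 fixes V_0 = 12 V.
KCL at each unknown node (sum of currents leaving = 0; resistances in Ω):
  Node 1: (V_1 - 12)/30 + (V_1 - 0)/20000 + (V_1 - V_3)/750 = 0
  Node 3: (V_3 - 12)/39 + (V_3 - 0)/18 + (V_3 - V_1)/750 = 0
Collecting terms (coefficients in siemens):
  0.03472·V_1 - 0.001333·V_3 = 0.4
  0.08253·V_3 - 0.001333·V_1 = 0.3077
Determinant D = (0.03472)(0.08253) - (-0.001333)(-0.001333) = 0.002863
V_1 = [(0.4)(0.08253) - (-0.001333)(0.3077)]/D = 11.67 V
V_3 = [(0.03472)(0.3077) - (0.4)(-0.001333)]/D = 3.917 V
V_th = V_1 - V_3 = 11.67 - 3.917 = 7.755 V
Step 2 — R_th: zero the source — replace V1 by a short circuit (node 2 merges into node 0) — and find the resistance seen between A (node 1) and B (node 3).
Reduce the network between node 1 (A) and node 3 (B) by series/parallel combination:
  Rp1 = R1 ‖ R2 (parallel, both between nodes 0 and 1) = 1/(1/30 + 1/20000) = 29.96 Ω
  Rp2 = R3 ‖ R4 (parallel, both between nodes 0 and 3) = 1/(1/39 + 1/18) = 12.32 Ω
  Rs1 = Rp1 + Rp2 (series, joined only at node 0) = 29.96 + 12.32 = 42.27 Ω
  Rp3 = R5 ‖ Rs1 (parallel, both between nodes 1 and 3) = 1/(1/750 + 1/42.27) = 40.02 Ω
R_th = 40.02 Ω
I_n = V_th/R_th = 7.755/40.02 = 0.1938 A, and R_n = R_th = 40.02 Ω

Final answer: I_n = 0.1938 A, R_n = 40.02 Ω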